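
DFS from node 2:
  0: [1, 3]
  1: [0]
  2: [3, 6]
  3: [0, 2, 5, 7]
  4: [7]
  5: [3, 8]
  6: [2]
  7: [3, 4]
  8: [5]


Visit 2, push [6, 3]
Visit 3, push [7, 5, 0]
Visit 0, push [1]
Visit 1, push []
Visit 5, push [8]
Visit 8, push []
Visit 7, push [4]
Visit 4, push []
Visit 6, push []

DFS order: [2, 3, 0, 1, 5, 8, 7, 4, 6]


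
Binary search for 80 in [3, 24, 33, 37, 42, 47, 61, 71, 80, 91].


Step 1: lo=0, hi=9, mid=4, val=42
Step 2: lo=5, hi=9, mid=7, val=71
Step 3: lo=8, hi=9, mid=8, val=80

Found at index 8


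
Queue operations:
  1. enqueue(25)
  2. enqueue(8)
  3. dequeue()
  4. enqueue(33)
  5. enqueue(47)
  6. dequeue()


enqueue(25) -> [25]
enqueue(8) -> [25, 8]
dequeue()->25, [8]
enqueue(33) -> [8, 33]
enqueue(47) -> [8, 33, 47]
dequeue()->8, [33, 47]

Final queue: [33, 47]


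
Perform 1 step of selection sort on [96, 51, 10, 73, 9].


Initial: [96, 51, 10, 73, 9]
Step 1: min=9 at 4
  Swap: [9, 51, 10, 73, 96]

After 1 step: [9, 51, 10, 73, 96]


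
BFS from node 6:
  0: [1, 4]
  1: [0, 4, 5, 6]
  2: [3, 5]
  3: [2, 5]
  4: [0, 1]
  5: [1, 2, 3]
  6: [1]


Visit 6, enqueue [1]
Visit 1, enqueue [0, 4, 5]
Visit 0, enqueue []
Visit 4, enqueue []
Visit 5, enqueue [2, 3]
Visit 2, enqueue []
Visit 3, enqueue []

BFS order: [6, 1, 0, 4, 5, 2, 3]


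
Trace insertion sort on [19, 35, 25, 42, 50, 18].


Initial: [19, 35, 25, 42, 50, 18]
Insert 35: [19, 35, 25, 42, 50, 18]
Insert 25: [19, 25, 35, 42, 50, 18]
Insert 42: [19, 25, 35, 42, 50, 18]
Insert 50: [19, 25, 35, 42, 50, 18]
Insert 18: [18, 19, 25, 35, 42, 50]

Sorted: [18, 19, 25, 35, 42, 50]


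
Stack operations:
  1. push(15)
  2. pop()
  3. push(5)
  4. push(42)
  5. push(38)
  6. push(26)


push(15) -> [15]
pop()->15, []
push(5) -> [5]
push(42) -> [5, 42]
push(38) -> [5, 42, 38]
push(26) -> [5, 42, 38, 26]

Final stack: [5, 42, 38, 26]


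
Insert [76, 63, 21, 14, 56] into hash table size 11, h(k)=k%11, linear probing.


Insert 76: h=10 -> slot 10
Insert 63: h=8 -> slot 8
Insert 21: h=10, 1 probes -> slot 0
Insert 14: h=3 -> slot 3
Insert 56: h=1 -> slot 1

Table: [21, 56, None, 14, None, None, None, None, 63, None, 76]


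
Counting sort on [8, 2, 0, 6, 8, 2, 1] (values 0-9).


Input: [8, 2, 0, 6, 8, 2, 1]
Counts: [1, 1, 2, 0, 0, 0, 1, 0, 2, 0]

Sorted: [0, 1, 2, 2, 6, 8, 8]


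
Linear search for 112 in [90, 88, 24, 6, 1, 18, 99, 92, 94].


i=0: 90!=112
i=1: 88!=112
i=2: 24!=112
i=3: 6!=112
i=4: 1!=112
i=5: 18!=112
i=6: 99!=112
i=7: 92!=112
i=8: 94!=112

Not found, 9 comps


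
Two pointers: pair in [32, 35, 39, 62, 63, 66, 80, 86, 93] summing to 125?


lo=0(32)+hi=8(93)=125

Yes: 32+93=125


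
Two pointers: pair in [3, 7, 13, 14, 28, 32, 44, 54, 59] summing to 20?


lo=0(3)+hi=8(59)=62
lo=0(3)+hi=7(54)=57
lo=0(3)+hi=6(44)=47
lo=0(3)+hi=5(32)=35
lo=0(3)+hi=4(28)=31
lo=0(3)+hi=3(14)=17
lo=1(7)+hi=3(14)=21
lo=1(7)+hi=2(13)=20

Yes: 7+13=20


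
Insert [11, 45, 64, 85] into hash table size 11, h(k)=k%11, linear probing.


Insert 11: h=0 -> slot 0
Insert 45: h=1 -> slot 1
Insert 64: h=9 -> slot 9
Insert 85: h=8 -> slot 8

Table: [11, 45, None, None, None, None, None, None, 85, 64, None]


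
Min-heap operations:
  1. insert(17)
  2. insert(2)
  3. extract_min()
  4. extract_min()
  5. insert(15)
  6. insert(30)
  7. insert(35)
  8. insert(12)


insert(17) -> [17]
insert(2) -> [2, 17]
extract_min()->2, [17]
extract_min()->17, []
insert(15) -> [15]
insert(30) -> [15, 30]
insert(35) -> [15, 30, 35]
insert(12) -> [12, 15, 35, 30]

Final heap: [12, 15, 35, 30]


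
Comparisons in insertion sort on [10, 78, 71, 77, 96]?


Algorithm: insertion sort
Input: [10, 78, 71, 77, 96]
Sorted: [10, 71, 77, 78, 96]

6


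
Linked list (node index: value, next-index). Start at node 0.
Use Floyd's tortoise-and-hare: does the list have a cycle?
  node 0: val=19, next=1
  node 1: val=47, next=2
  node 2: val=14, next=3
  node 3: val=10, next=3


Floyd's tortoise (slow, +1) and hare (fast, +2):
  init: slow=0, fast=0
  step 1: slow=1, fast=2
  step 2: slow=2, fast=3
  step 3: slow=3, fast=3
  slow == fast at node 3: cycle detected

Cycle: yes


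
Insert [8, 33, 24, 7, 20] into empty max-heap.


Insert 8: [8]
Insert 33: [33, 8]
Insert 24: [33, 8, 24]
Insert 7: [33, 8, 24, 7]
Insert 20: [33, 20, 24, 7, 8]

Final heap: [33, 20, 24, 7, 8]


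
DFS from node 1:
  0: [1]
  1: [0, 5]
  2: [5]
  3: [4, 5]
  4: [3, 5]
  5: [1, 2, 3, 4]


Visit 1, push [5, 0]
Visit 0, push []
Visit 5, push [4, 3, 2]
Visit 2, push []
Visit 3, push [4]
Visit 4, push []

DFS order: [1, 0, 5, 2, 3, 4]


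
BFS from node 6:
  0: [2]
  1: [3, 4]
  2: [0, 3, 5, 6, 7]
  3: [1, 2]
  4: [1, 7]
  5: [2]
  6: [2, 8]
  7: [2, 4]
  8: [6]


Visit 6, enqueue [2, 8]
Visit 2, enqueue [0, 3, 5, 7]
Visit 8, enqueue []
Visit 0, enqueue []
Visit 3, enqueue [1]
Visit 5, enqueue []
Visit 7, enqueue [4]
Visit 1, enqueue []
Visit 4, enqueue []

BFS order: [6, 2, 8, 0, 3, 5, 7, 1, 4]


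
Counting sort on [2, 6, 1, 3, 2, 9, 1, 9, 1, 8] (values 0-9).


Input: [2, 6, 1, 3, 2, 9, 1, 9, 1, 8]
Counts: [0, 3, 2, 1, 0, 0, 1, 0, 1, 2]

Sorted: [1, 1, 1, 2, 2, 3, 6, 8, 9, 9]


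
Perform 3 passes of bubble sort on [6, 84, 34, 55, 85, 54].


Initial: [6, 84, 34, 55, 85, 54]
Pass 1: [6, 34, 55, 84, 54, 85] (3 swaps)
Pass 2: [6, 34, 55, 54, 84, 85] (1 swaps)
Pass 3: [6, 34, 54, 55, 84, 85] (1 swaps)

After 3 passes: [6, 34, 54, 55, 84, 85]


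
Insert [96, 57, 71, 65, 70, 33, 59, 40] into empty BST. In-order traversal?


Insert 96: root
Insert 57: L from 96
Insert 71: L from 96 -> R from 57
Insert 65: L from 96 -> R from 57 -> L from 71
Insert 70: L from 96 -> R from 57 -> L from 71 -> R from 65
Insert 33: L from 96 -> L from 57
Insert 59: L from 96 -> R from 57 -> L from 71 -> L from 65
Insert 40: L from 96 -> L from 57 -> R from 33

In-order: [33, 40, 57, 59, 65, 70, 71, 96]


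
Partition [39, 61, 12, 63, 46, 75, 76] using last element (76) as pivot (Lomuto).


Pivot: 76
  39 <= 76: advance i (no swap)
  61 <= 76: advance i (no swap)
  12 <= 76: advance i (no swap)
  63 <= 76: advance i (no swap)
  46 <= 76: advance i (no swap)
  75 <= 76: advance i (no swap)
Place pivot at 6: [39, 61, 12, 63, 46, 75, 76]

Partitioned: [39, 61, 12, 63, 46, 75, 76]


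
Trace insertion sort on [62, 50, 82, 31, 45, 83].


Initial: [62, 50, 82, 31, 45, 83]
Insert 50: [50, 62, 82, 31, 45, 83]
Insert 82: [50, 62, 82, 31, 45, 83]
Insert 31: [31, 50, 62, 82, 45, 83]
Insert 45: [31, 45, 50, 62, 82, 83]
Insert 83: [31, 45, 50, 62, 82, 83]

Sorted: [31, 45, 50, 62, 82, 83]


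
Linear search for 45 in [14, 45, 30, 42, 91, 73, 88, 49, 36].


i=0: 14!=45
i=1: 45==45 found!

Found at 1, 2 comps


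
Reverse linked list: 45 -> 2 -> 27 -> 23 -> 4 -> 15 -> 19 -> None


Step 1: curr=45, set curr.next=prev(None) | reversed so far: 45
Step 2: curr=2, set curr.next=prev(45) | reversed so far: 2 -> 45
Step 3: curr=27, set curr.next=prev(2) | reversed so far: 27 -> 2 -> 45
Step 4: curr=23, set curr.next=prev(27) | reversed so far: 23 -> 27 -> 2 -> 45
Step 5: curr=4, set curr.next=prev(23) | reversed so far: 4 -> 23 -> 27 -> 2 -> 45
Step 6: curr=15, set curr.next=prev(4) | reversed so far: 15 -> 4 -> 23 -> 27 -> 2 -> 45
Step 7: curr=19, set curr.next=prev(15) | reversed so far: 19 -> 15 -> 4 -> 23 -> 27 -> 2 -> 45

19 -> 15 -> 4 -> 23 -> 27 -> 2 -> 45 -> None


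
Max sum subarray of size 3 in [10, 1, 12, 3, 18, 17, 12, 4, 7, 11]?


[0:3]: 23
[1:4]: 16
[2:5]: 33
[3:6]: 38
[4:7]: 47
[5:8]: 33
[6:9]: 23
[7:10]: 22

Max: 47 at [4:7]


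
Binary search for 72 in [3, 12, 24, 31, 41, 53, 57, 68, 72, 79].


Step 1: lo=0, hi=9, mid=4, val=41
Step 2: lo=5, hi=9, mid=7, val=68
Step 3: lo=8, hi=9, mid=8, val=72

Found at index 8


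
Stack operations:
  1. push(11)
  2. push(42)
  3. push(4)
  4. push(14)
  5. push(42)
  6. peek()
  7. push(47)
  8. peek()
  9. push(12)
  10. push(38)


push(11) -> [11]
push(42) -> [11, 42]
push(4) -> [11, 42, 4]
push(14) -> [11, 42, 4, 14]
push(42) -> [11, 42, 4, 14, 42]
peek()->42
push(47) -> [11, 42, 4, 14, 42, 47]
peek()->47
push(12) -> [11, 42, 4, 14, 42, 47, 12]
push(38) -> [11, 42, 4, 14, 42, 47, 12, 38]

Final stack: [11, 42, 4, 14, 42, 47, 12, 38]


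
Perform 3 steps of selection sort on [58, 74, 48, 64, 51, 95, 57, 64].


Initial: [58, 74, 48, 64, 51, 95, 57, 64]
Step 1: min=48 at 2
  Swap: [48, 74, 58, 64, 51, 95, 57, 64]
Step 2: min=51 at 4
  Swap: [48, 51, 58, 64, 74, 95, 57, 64]
Step 3: min=57 at 6
  Swap: [48, 51, 57, 64, 74, 95, 58, 64]

After 3 steps: [48, 51, 57, 64, 74, 95, 58, 64]


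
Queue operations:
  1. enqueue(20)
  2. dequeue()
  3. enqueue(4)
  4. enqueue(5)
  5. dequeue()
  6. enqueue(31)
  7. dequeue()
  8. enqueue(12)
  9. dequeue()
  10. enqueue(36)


enqueue(20) -> [20]
dequeue()->20, []
enqueue(4) -> [4]
enqueue(5) -> [4, 5]
dequeue()->4, [5]
enqueue(31) -> [5, 31]
dequeue()->5, [31]
enqueue(12) -> [31, 12]
dequeue()->31, [12]
enqueue(36) -> [12, 36]

Final queue: [12, 36]


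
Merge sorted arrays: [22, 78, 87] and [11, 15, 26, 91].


Take 11 from B
Take 15 from B
Take 22 from A
Take 26 from B
Take 78 from A
Take 87 from A

Merged: [11, 15, 22, 26, 78, 87, 91]


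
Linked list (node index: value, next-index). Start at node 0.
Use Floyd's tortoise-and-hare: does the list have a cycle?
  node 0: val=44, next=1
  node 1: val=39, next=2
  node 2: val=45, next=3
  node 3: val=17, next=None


Floyd's tortoise (slow, +1) and hare (fast, +2):
  init: slow=0, fast=0
  step 1: slow=1, fast=2
  step 2: fast 2->3->None, no cycle

Cycle: no


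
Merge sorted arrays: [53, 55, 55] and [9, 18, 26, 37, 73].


Take 9 from B
Take 18 from B
Take 26 from B
Take 37 from B
Take 53 from A
Take 55 from A
Take 55 from A

Merged: [9, 18, 26, 37, 53, 55, 55, 73]


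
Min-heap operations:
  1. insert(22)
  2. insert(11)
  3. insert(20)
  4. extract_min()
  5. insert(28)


insert(22) -> [22]
insert(11) -> [11, 22]
insert(20) -> [11, 22, 20]
extract_min()->11, [20, 22]
insert(28) -> [20, 22, 28]

Final heap: [20, 22, 28]


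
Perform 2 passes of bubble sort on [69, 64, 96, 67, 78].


Initial: [69, 64, 96, 67, 78]
Pass 1: [64, 69, 67, 78, 96] (3 swaps)
Pass 2: [64, 67, 69, 78, 96] (1 swaps)

After 2 passes: [64, 67, 69, 78, 96]


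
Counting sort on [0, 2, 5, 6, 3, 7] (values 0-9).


Input: [0, 2, 5, 6, 3, 7]
Counts: [1, 0, 1, 1, 0, 1, 1, 1, 0, 0]

Sorted: [0, 2, 3, 5, 6, 7]


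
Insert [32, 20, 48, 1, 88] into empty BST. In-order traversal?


Insert 32: root
Insert 20: L from 32
Insert 48: R from 32
Insert 1: L from 32 -> L from 20
Insert 88: R from 32 -> R from 48

In-order: [1, 20, 32, 48, 88]


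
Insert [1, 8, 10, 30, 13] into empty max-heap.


Insert 1: [1]
Insert 8: [8, 1]
Insert 10: [10, 1, 8]
Insert 30: [30, 10, 8, 1]
Insert 13: [30, 13, 8, 1, 10]

Final heap: [30, 13, 8, 1, 10]


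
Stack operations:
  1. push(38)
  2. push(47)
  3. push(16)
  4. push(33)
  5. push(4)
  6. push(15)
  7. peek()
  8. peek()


push(38) -> [38]
push(47) -> [38, 47]
push(16) -> [38, 47, 16]
push(33) -> [38, 47, 16, 33]
push(4) -> [38, 47, 16, 33, 4]
push(15) -> [38, 47, 16, 33, 4, 15]
peek()->15
peek()->15

Final stack: [38, 47, 16, 33, 4, 15]


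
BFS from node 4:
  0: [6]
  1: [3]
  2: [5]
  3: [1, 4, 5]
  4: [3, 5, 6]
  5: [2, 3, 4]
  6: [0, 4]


Visit 4, enqueue [3, 5, 6]
Visit 3, enqueue [1]
Visit 5, enqueue [2]
Visit 6, enqueue [0]
Visit 1, enqueue []
Visit 2, enqueue []
Visit 0, enqueue []

BFS order: [4, 3, 5, 6, 1, 2, 0]


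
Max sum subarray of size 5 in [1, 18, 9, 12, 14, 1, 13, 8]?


[0:5]: 54
[1:6]: 54
[2:7]: 49
[3:8]: 48

Max: 54 at [0:5]


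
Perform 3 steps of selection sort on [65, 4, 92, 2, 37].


Initial: [65, 4, 92, 2, 37]
Step 1: min=2 at 3
  Swap: [2, 4, 92, 65, 37]
Step 2: min=4 at 1
  Swap: [2, 4, 92, 65, 37]
Step 3: min=37 at 4
  Swap: [2, 4, 37, 65, 92]

After 3 steps: [2, 4, 37, 65, 92]


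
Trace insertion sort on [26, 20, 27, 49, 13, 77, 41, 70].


Initial: [26, 20, 27, 49, 13, 77, 41, 70]
Insert 20: [20, 26, 27, 49, 13, 77, 41, 70]
Insert 27: [20, 26, 27, 49, 13, 77, 41, 70]
Insert 49: [20, 26, 27, 49, 13, 77, 41, 70]
Insert 13: [13, 20, 26, 27, 49, 77, 41, 70]
Insert 77: [13, 20, 26, 27, 49, 77, 41, 70]
Insert 41: [13, 20, 26, 27, 41, 49, 77, 70]
Insert 70: [13, 20, 26, 27, 41, 49, 70, 77]

Sorted: [13, 20, 26, 27, 41, 49, 70, 77]


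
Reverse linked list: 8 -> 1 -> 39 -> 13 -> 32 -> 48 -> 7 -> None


Step 1: curr=8, set curr.next=prev(None) | reversed so far: 8
Step 2: curr=1, set curr.next=prev(8) | reversed so far: 1 -> 8
Step 3: curr=39, set curr.next=prev(1) | reversed so far: 39 -> 1 -> 8
Step 4: curr=13, set curr.next=prev(39) | reversed so far: 13 -> 39 -> 1 -> 8
Step 5: curr=32, set curr.next=prev(13) | reversed so far: 32 -> 13 -> 39 -> 1 -> 8
Step 6: curr=48, set curr.next=prev(32) | reversed so far: 48 -> 32 -> 13 -> 39 -> 1 -> 8
Step 7: curr=7, set curr.next=prev(48) | reversed so far: 7 -> 48 -> 32 -> 13 -> 39 -> 1 -> 8

7 -> 48 -> 32 -> 13 -> 39 -> 1 -> 8 -> None


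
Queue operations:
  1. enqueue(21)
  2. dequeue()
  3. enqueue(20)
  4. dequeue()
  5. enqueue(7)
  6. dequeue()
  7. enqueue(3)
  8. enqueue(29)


enqueue(21) -> [21]
dequeue()->21, []
enqueue(20) -> [20]
dequeue()->20, []
enqueue(7) -> [7]
dequeue()->7, []
enqueue(3) -> [3]
enqueue(29) -> [3, 29]

Final queue: [3, 29]


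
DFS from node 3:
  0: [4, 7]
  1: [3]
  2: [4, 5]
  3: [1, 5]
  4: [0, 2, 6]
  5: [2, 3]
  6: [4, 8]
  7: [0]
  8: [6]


Visit 3, push [5, 1]
Visit 1, push []
Visit 5, push [2]
Visit 2, push [4]
Visit 4, push [6, 0]
Visit 0, push [7]
Visit 7, push []
Visit 6, push [8]
Visit 8, push []

DFS order: [3, 1, 5, 2, 4, 0, 7, 6, 8]


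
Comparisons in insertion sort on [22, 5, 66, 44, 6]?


Algorithm: insertion sort
Input: [22, 5, 66, 44, 6]
Sorted: [5, 6, 22, 44, 66]

8


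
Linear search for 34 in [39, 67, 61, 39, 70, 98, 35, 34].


i=0: 39!=34
i=1: 67!=34
i=2: 61!=34
i=3: 39!=34
i=4: 70!=34
i=5: 98!=34
i=6: 35!=34
i=7: 34==34 found!

Found at 7, 8 comps


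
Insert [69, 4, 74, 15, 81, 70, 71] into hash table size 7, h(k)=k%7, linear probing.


Insert 69: h=6 -> slot 6
Insert 4: h=4 -> slot 4
Insert 74: h=4, 1 probes -> slot 5
Insert 15: h=1 -> slot 1
Insert 81: h=4, 3 probes -> slot 0
Insert 70: h=0, 2 probes -> slot 2
Insert 71: h=1, 2 probes -> slot 3

Table: [81, 15, 70, 71, 4, 74, 69]


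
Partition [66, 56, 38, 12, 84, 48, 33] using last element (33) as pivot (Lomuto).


Pivot: 33
  12 <= 33: swap -> [12, 56, 38, 66, 84, 48, 33]
Place pivot at 1: [12, 33, 38, 66, 84, 48, 56]

Partitioned: [12, 33, 38, 66, 84, 48, 56]


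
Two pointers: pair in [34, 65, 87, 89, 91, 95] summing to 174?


lo=0(34)+hi=5(95)=129
lo=1(65)+hi=5(95)=160
lo=2(87)+hi=5(95)=182
lo=2(87)+hi=4(91)=178
lo=2(87)+hi=3(89)=176

No pair found


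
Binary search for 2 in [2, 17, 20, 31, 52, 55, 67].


Step 1: lo=0, hi=6, mid=3, val=31
Step 2: lo=0, hi=2, mid=1, val=17
Step 3: lo=0, hi=0, mid=0, val=2

Found at index 0


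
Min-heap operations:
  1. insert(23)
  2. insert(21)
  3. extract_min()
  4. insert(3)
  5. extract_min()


insert(23) -> [23]
insert(21) -> [21, 23]
extract_min()->21, [23]
insert(3) -> [3, 23]
extract_min()->3, [23]

Final heap: [23]


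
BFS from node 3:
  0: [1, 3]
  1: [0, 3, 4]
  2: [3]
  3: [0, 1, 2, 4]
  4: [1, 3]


Visit 3, enqueue [0, 1, 2, 4]
Visit 0, enqueue []
Visit 1, enqueue []
Visit 2, enqueue []
Visit 4, enqueue []

BFS order: [3, 0, 1, 2, 4]


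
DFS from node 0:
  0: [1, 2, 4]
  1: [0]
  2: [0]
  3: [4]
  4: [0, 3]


Visit 0, push [4, 2, 1]
Visit 1, push []
Visit 2, push []
Visit 4, push [3]
Visit 3, push []

DFS order: [0, 1, 2, 4, 3]


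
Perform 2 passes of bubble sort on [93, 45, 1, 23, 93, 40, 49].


Initial: [93, 45, 1, 23, 93, 40, 49]
Pass 1: [45, 1, 23, 93, 40, 49, 93] (5 swaps)
Pass 2: [1, 23, 45, 40, 49, 93, 93] (4 swaps)

After 2 passes: [1, 23, 45, 40, 49, 93, 93]


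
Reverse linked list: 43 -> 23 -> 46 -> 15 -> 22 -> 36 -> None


Step 1: curr=43, set curr.next=prev(None) | reversed so far: 43
Step 2: curr=23, set curr.next=prev(43) | reversed so far: 23 -> 43
Step 3: curr=46, set curr.next=prev(23) | reversed so far: 46 -> 23 -> 43
Step 4: curr=15, set curr.next=prev(46) | reversed so far: 15 -> 46 -> 23 -> 43
Step 5: curr=22, set curr.next=prev(15) | reversed so far: 22 -> 15 -> 46 -> 23 -> 43
Step 6: curr=36, set curr.next=prev(22) | reversed so far: 36 -> 22 -> 15 -> 46 -> 23 -> 43

36 -> 22 -> 15 -> 46 -> 23 -> 43 -> None


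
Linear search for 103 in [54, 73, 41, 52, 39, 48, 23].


i=0: 54!=103
i=1: 73!=103
i=2: 41!=103
i=3: 52!=103
i=4: 39!=103
i=5: 48!=103
i=6: 23!=103

Not found, 7 comps


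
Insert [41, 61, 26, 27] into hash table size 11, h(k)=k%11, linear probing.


Insert 41: h=8 -> slot 8
Insert 61: h=6 -> slot 6
Insert 26: h=4 -> slot 4
Insert 27: h=5 -> slot 5

Table: [None, None, None, None, 26, 27, 61, None, 41, None, None]


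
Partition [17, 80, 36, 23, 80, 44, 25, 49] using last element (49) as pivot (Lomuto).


Pivot: 49
  17 <= 49: advance i (no swap)
  36 <= 49: swap -> [17, 36, 80, 23, 80, 44, 25, 49]
  23 <= 49: swap -> [17, 36, 23, 80, 80, 44, 25, 49]
  44 <= 49: swap -> [17, 36, 23, 44, 80, 80, 25, 49]
  25 <= 49: swap -> [17, 36, 23, 44, 25, 80, 80, 49]
Place pivot at 5: [17, 36, 23, 44, 25, 49, 80, 80]

Partitioned: [17, 36, 23, 44, 25, 49, 80, 80]


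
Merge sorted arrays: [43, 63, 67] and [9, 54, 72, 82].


Take 9 from B
Take 43 from A
Take 54 from B
Take 63 from A
Take 67 from A

Merged: [9, 43, 54, 63, 67, 72, 82]


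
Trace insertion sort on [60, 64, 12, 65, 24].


Initial: [60, 64, 12, 65, 24]
Insert 64: [60, 64, 12, 65, 24]
Insert 12: [12, 60, 64, 65, 24]
Insert 65: [12, 60, 64, 65, 24]
Insert 24: [12, 24, 60, 64, 65]

Sorted: [12, 24, 60, 64, 65]


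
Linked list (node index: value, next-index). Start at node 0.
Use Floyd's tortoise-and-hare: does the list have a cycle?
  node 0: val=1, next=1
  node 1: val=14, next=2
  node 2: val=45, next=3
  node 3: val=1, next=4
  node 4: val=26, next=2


Floyd's tortoise (slow, +1) and hare (fast, +2):
  init: slow=0, fast=0
  step 1: slow=1, fast=2
  step 2: slow=2, fast=4
  step 3: slow=3, fast=3
  slow == fast at node 3: cycle detected

Cycle: yes


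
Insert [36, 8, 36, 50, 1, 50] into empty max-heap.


Insert 36: [36]
Insert 8: [36, 8]
Insert 36: [36, 8, 36]
Insert 50: [50, 36, 36, 8]
Insert 1: [50, 36, 36, 8, 1]
Insert 50: [50, 36, 50, 8, 1, 36]

Final heap: [50, 36, 50, 8, 1, 36]


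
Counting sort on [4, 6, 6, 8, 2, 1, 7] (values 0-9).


Input: [4, 6, 6, 8, 2, 1, 7]
Counts: [0, 1, 1, 0, 1, 0, 2, 1, 1, 0]

Sorted: [1, 2, 4, 6, 6, 7, 8]


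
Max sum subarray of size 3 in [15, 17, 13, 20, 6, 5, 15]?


[0:3]: 45
[1:4]: 50
[2:5]: 39
[3:6]: 31
[4:7]: 26

Max: 50 at [1:4]


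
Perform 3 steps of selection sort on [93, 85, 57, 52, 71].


Initial: [93, 85, 57, 52, 71]
Step 1: min=52 at 3
  Swap: [52, 85, 57, 93, 71]
Step 2: min=57 at 2
  Swap: [52, 57, 85, 93, 71]
Step 3: min=71 at 4
  Swap: [52, 57, 71, 93, 85]

After 3 steps: [52, 57, 71, 93, 85]


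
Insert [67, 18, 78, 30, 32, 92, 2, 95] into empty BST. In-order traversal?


Insert 67: root
Insert 18: L from 67
Insert 78: R from 67
Insert 30: L from 67 -> R from 18
Insert 32: L from 67 -> R from 18 -> R from 30
Insert 92: R from 67 -> R from 78
Insert 2: L from 67 -> L from 18
Insert 95: R from 67 -> R from 78 -> R from 92

In-order: [2, 18, 30, 32, 67, 78, 92, 95]


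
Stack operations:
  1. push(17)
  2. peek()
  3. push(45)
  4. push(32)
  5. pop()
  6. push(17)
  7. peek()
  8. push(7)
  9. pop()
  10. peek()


push(17) -> [17]
peek()->17
push(45) -> [17, 45]
push(32) -> [17, 45, 32]
pop()->32, [17, 45]
push(17) -> [17, 45, 17]
peek()->17
push(7) -> [17, 45, 17, 7]
pop()->7, [17, 45, 17]
peek()->17

Final stack: [17, 45, 17]


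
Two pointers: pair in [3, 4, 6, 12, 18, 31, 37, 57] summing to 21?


lo=0(3)+hi=7(57)=60
lo=0(3)+hi=6(37)=40
lo=0(3)+hi=5(31)=34
lo=0(3)+hi=4(18)=21

Yes: 3+18=21


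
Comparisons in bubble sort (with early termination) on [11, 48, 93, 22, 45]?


Algorithm: bubble sort (with early termination)
Input: [11, 48, 93, 22, 45]
Sorted: [11, 22, 45, 48, 93]

9


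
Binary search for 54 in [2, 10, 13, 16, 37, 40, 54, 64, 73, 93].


Step 1: lo=0, hi=9, mid=4, val=37
Step 2: lo=5, hi=9, mid=7, val=64
Step 3: lo=5, hi=6, mid=5, val=40
Step 4: lo=6, hi=6, mid=6, val=54

Found at index 6


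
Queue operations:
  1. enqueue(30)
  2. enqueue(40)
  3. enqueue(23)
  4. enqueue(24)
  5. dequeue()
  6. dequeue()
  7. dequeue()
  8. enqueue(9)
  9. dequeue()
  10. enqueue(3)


enqueue(30) -> [30]
enqueue(40) -> [30, 40]
enqueue(23) -> [30, 40, 23]
enqueue(24) -> [30, 40, 23, 24]
dequeue()->30, [40, 23, 24]
dequeue()->40, [23, 24]
dequeue()->23, [24]
enqueue(9) -> [24, 9]
dequeue()->24, [9]
enqueue(3) -> [9, 3]

Final queue: [9, 3]


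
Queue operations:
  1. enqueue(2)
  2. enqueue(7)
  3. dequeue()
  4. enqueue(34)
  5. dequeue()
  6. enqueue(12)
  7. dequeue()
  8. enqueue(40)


enqueue(2) -> [2]
enqueue(7) -> [2, 7]
dequeue()->2, [7]
enqueue(34) -> [7, 34]
dequeue()->7, [34]
enqueue(12) -> [34, 12]
dequeue()->34, [12]
enqueue(40) -> [12, 40]

Final queue: [12, 40]


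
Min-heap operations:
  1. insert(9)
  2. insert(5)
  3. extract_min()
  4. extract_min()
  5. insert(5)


insert(9) -> [9]
insert(5) -> [5, 9]
extract_min()->5, [9]
extract_min()->9, []
insert(5) -> [5]

Final heap: [5]


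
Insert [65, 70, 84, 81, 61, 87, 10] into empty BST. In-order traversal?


Insert 65: root
Insert 70: R from 65
Insert 84: R from 65 -> R from 70
Insert 81: R from 65 -> R from 70 -> L from 84
Insert 61: L from 65
Insert 87: R from 65 -> R from 70 -> R from 84
Insert 10: L from 65 -> L from 61

In-order: [10, 61, 65, 70, 81, 84, 87]


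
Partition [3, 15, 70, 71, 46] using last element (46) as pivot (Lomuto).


Pivot: 46
  3 <= 46: advance i (no swap)
  15 <= 46: advance i (no swap)
Place pivot at 2: [3, 15, 46, 71, 70]

Partitioned: [3, 15, 46, 71, 70]


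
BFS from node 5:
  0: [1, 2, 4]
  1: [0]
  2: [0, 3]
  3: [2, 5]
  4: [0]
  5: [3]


Visit 5, enqueue [3]
Visit 3, enqueue [2]
Visit 2, enqueue [0]
Visit 0, enqueue [1, 4]
Visit 1, enqueue []
Visit 4, enqueue []

BFS order: [5, 3, 2, 0, 1, 4]


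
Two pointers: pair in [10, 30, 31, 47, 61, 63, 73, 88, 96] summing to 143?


lo=0(10)+hi=8(96)=106
lo=1(30)+hi=8(96)=126
lo=2(31)+hi=8(96)=127
lo=3(47)+hi=8(96)=143

Yes: 47+96=143


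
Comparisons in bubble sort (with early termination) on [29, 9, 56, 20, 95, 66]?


Algorithm: bubble sort (with early termination)
Input: [29, 9, 56, 20, 95, 66]
Sorted: [9, 20, 29, 56, 66, 95]

12


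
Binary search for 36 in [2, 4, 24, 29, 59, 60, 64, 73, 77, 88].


Step 1: lo=0, hi=9, mid=4, val=59
Step 2: lo=0, hi=3, mid=1, val=4
Step 3: lo=2, hi=3, mid=2, val=24
Step 4: lo=3, hi=3, mid=3, val=29

Not found


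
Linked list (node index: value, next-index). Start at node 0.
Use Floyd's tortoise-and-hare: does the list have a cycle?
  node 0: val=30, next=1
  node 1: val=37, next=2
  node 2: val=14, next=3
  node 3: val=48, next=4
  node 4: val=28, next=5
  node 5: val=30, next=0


Floyd's tortoise (slow, +1) and hare (fast, +2):
  init: slow=0, fast=0
  step 1: slow=1, fast=2
  step 2: slow=2, fast=4
  step 3: slow=3, fast=0
  step 4: slow=4, fast=2
  step 5: slow=5, fast=4
  step 6: slow=0, fast=0
  slow == fast at node 0: cycle detected

Cycle: yes


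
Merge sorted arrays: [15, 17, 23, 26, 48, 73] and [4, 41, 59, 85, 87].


Take 4 from B
Take 15 from A
Take 17 from A
Take 23 from A
Take 26 from A
Take 41 from B
Take 48 from A
Take 59 from B
Take 73 from A

Merged: [4, 15, 17, 23, 26, 41, 48, 59, 73, 85, 87]


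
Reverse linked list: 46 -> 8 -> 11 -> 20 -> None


Step 1: curr=46, set curr.next=prev(None) | reversed so far: 46
Step 2: curr=8, set curr.next=prev(46) | reversed so far: 8 -> 46
Step 3: curr=11, set curr.next=prev(8) | reversed so far: 11 -> 8 -> 46
Step 4: curr=20, set curr.next=prev(11) | reversed so far: 20 -> 11 -> 8 -> 46

20 -> 11 -> 8 -> 46 -> None


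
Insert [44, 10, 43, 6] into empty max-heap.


Insert 44: [44]
Insert 10: [44, 10]
Insert 43: [44, 10, 43]
Insert 6: [44, 10, 43, 6]

Final heap: [44, 10, 43, 6]


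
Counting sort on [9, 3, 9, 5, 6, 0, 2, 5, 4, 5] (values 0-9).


Input: [9, 3, 9, 5, 6, 0, 2, 5, 4, 5]
Counts: [1, 0, 1, 1, 1, 3, 1, 0, 0, 2]

Sorted: [0, 2, 3, 4, 5, 5, 5, 6, 9, 9]


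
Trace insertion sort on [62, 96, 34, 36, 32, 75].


Initial: [62, 96, 34, 36, 32, 75]
Insert 96: [62, 96, 34, 36, 32, 75]
Insert 34: [34, 62, 96, 36, 32, 75]
Insert 36: [34, 36, 62, 96, 32, 75]
Insert 32: [32, 34, 36, 62, 96, 75]
Insert 75: [32, 34, 36, 62, 75, 96]

Sorted: [32, 34, 36, 62, 75, 96]


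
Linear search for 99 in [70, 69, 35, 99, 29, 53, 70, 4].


i=0: 70!=99
i=1: 69!=99
i=2: 35!=99
i=3: 99==99 found!

Found at 3, 4 comps


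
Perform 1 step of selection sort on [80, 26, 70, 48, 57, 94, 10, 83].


Initial: [80, 26, 70, 48, 57, 94, 10, 83]
Step 1: min=10 at 6
  Swap: [10, 26, 70, 48, 57, 94, 80, 83]

After 1 step: [10, 26, 70, 48, 57, 94, 80, 83]


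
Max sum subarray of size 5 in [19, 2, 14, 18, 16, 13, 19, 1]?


[0:5]: 69
[1:6]: 63
[2:7]: 80
[3:8]: 67

Max: 80 at [2:7]


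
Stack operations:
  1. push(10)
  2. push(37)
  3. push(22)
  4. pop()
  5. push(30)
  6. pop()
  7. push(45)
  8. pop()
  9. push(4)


push(10) -> [10]
push(37) -> [10, 37]
push(22) -> [10, 37, 22]
pop()->22, [10, 37]
push(30) -> [10, 37, 30]
pop()->30, [10, 37]
push(45) -> [10, 37, 45]
pop()->45, [10, 37]
push(4) -> [10, 37, 4]

Final stack: [10, 37, 4]


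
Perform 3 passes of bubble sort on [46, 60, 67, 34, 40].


Initial: [46, 60, 67, 34, 40]
Pass 1: [46, 60, 34, 40, 67] (2 swaps)
Pass 2: [46, 34, 40, 60, 67] (2 swaps)
Pass 3: [34, 40, 46, 60, 67] (2 swaps)

After 3 passes: [34, 40, 46, 60, 67]


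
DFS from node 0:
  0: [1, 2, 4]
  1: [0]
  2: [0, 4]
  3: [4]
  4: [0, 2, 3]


Visit 0, push [4, 2, 1]
Visit 1, push []
Visit 2, push [4]
Visit 4, push [3]
Visit 3, push []

DFS order: [0, 1, 2, 4, 3]


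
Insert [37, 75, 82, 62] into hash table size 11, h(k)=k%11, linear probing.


Insert 37: h=4 -> slot 4
Insert 75: h=9 -> slot 9
Insert 82: h=5 -> slot 5
Insert 62: h=7 -> slot 7

Table: [None, None, None, None, 37, 82, None, 62, None, 75, None]


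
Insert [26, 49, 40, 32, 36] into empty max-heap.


Insert 26: [26]
Insert 49: [49, 26]
Insert 40: [49, 26, 40]
Insert 32: [49, 32, 40, 26]
Insert 36: [49, 36, 40, 26, 32]

Final heap: [49, 36, 40, 26, 32]


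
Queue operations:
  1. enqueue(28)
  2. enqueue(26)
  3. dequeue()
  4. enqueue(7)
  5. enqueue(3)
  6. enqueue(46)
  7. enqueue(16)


enqueue(28) -> [28]
enqueue(26) -> [28, 26]
dequeue()->28, [26]
enqueue(7) -> [26, 7]
enqueue(3) -> [26, 7, 3]
enqueue(46) -> [26, 7, 3, 46]
enqueue(16) -> [26, 7, 3, 46, 16]

Final queue: [26, 7, 3, 46, 16]


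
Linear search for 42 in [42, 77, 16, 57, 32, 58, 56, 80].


i=0: 42==42 found!

Found at 0, 1 comps


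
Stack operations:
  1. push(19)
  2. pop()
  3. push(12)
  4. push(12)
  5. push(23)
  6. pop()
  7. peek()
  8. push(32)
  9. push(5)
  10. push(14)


push(19) -> [19]
pop()->19, []
push(12) -> [12]
push(12) -> [12, 12]
push(23) -> [12, 12, 23]
pop()->23, [12, 12]
peek()->12
push(32) -> [12, 12, 32]
push(5) -> [12, 12, 32, 5]
push(14) -> [12, 12, 32, 5, 14]

Final stack: [12, 12, 32, 5, 14]


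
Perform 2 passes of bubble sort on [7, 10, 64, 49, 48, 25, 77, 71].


Initial: [7, 10, 64, 49, 48, 25, 77, 71]
Pass 1: [7, 10, 49, 48, 25, 64, 71, 77] (4 swaps)
Pass 2: [7, 10, 48, 25, 49, 64, 71, 77] (2 swaps)

After 2 passes: [7, 10, 48, 25, 49, 64, 71, 77]


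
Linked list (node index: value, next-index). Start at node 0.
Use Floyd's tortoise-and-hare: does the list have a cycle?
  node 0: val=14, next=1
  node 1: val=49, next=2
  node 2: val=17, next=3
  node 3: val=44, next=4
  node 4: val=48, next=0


Floyd's tortoise (slow, +1) and hare (fast, +2):
  init: slow=0, fast=0
  step 1: slow=1, fast=2
  step 2: slow=2, fast=4
  step 3: slow=3, fast=1
  step 4: slow=4, fast=3
  step 5: slow=0, fast=0
  slow == fast at node 0: cycle detected

Cycle: yes


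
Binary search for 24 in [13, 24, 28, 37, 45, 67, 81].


Step 1: lo=0, hi=6, mid=3, val=37
Step 2: lo=0, hi=2, mid=1, val=24

Found at index 1


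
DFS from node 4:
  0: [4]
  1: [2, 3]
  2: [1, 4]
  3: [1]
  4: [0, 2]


Visit 4, push [2, 0]
Visit 0, push []
Visit 2, push [1]
Visit 1, push [3]
Visit 3, push []

DFS order: [4, 0, 2, 1, 3]


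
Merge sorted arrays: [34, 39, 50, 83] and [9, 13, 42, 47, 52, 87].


Take 9 from B
Take 13 from B
Take 34 from A
Take 39 from A
Take 42 from B
Take 47 from B
Take 50 from A
Take 52 from B
Take 83 from A

Merged: [9, 13, 34, 39, 42, 47, 50, 52, 83, 87]


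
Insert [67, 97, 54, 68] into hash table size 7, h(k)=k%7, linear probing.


Insert 67: h=4 -> slot 4
Insert 97: h=6 -> slot 6
Insert 54: h=5 -> slot 5
Insert 68: h=5, 2 probes -> slot 0

Table: [68, None, None, None, 67, 54, 97]


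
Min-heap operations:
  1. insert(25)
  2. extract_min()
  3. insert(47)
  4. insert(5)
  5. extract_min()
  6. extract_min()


insert(25) -> [25]
extract_min()->25, []
insert(47) -> [47]
insert(5) -> [5, 47]
extract_min()->5, [47]
extract_min()->47, []

Final heap: []


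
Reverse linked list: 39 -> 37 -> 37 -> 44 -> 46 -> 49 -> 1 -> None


Step 1: curr=39, set curr.next=prev(None) | reversed so far: 39
Step 2: curr=37, set curr.next=prev(39) | reversed so far: 37 -> 39
Step 3: curr=37, set curr.next=prev(37) | reversed so far: 37 -> 37 -> 39
Step 4: curr=44, set curr.next=prev(37) | reversed so far: 44 -> 37 -> 37 -> 39
Step 5: curr=46, set curr.next=prev(44) | reversed so far: 46 -> 44 -> 37 -> 37 -> 39
Step 6: curr=49, set curr.next=prev(46) | reversed so far: 49 -> 46 -> 44 -> 37 -> 37 -> 39
Step 7: curr=1, set curr.next=prev(49) | reversed so far: 1 -> 49 -> 46 -> 44 -> 37 -> 37 -> 39

1 -> 49 -> 46 -> 44 -> 37 -> 37 -> 39 -> None


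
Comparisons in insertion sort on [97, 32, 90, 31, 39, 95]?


Algorithm: insertion sort
Input: [97, 32, 90, 31, 39, 95]
Sorted: [31, 32, 39, 90, 95, 97]

11


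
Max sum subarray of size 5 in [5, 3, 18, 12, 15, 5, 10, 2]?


[0:5]: 53
[1:6]: 53
[2:7]: 60
[3:8]: 44

Max: 60 at [2:7]


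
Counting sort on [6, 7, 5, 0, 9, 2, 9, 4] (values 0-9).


Input: [6, 7, 5, 0, 9, 2, 9, 4]
Counts: [1, 0, 1, 0, 1, 1, 1, 1, 0, 2]

Sorted: [0, 2, 4, 5, 6, 7, 9, 9]


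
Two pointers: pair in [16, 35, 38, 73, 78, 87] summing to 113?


lo=0(16)+hi=5(87)=103
lo=1(35)+hi=5(87)=122
lo=1(35)+hi=4(78)=113

Yes: 35+78=113


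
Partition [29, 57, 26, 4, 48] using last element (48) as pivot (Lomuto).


Pivot: 48
  29 <= 48: advance i (no swap)
  26 <= 48: swap -> [29, 26, 57, 4, 48]
  4 <= 48: swap -> [29, 26, 4, 57, 48]
Place pivot at 3: [29, 26, 4, 48, 57]

Partitioned: [29, 26, 4, 48, 57]


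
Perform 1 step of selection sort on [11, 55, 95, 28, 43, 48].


Initial: [11, 55, 95, 28, 43, 48]
Step 1: min=11 at 0
  Swap: [11, 55, 95, 28, 43, 48]

After 1 step: [11, 55, 95, 28, 43, 48]


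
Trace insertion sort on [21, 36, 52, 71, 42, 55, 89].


Initial: [21, 36, 52, 71, 42, 55, 89]
Insert 36: [21, 36, 52, 71, 42, 55, 89]
Insert 52: [21, 36, 52, 71, 42, 55, 89]
Insert 71: [21, 36, 52, 71, 42, 55, 89]
Insert 42: [21, 36, 42, 52, 71, 55, 89]
Insert 55: [21, 36, 42, 52, 55, 71, 89]
Insert 89: [21, 36, 42, 52, 55, 71, 89]

Sorted: [21, 36, 42, 52, 55, 71, 89]


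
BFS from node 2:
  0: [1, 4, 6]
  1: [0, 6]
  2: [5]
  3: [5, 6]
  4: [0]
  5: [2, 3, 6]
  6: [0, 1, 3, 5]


Visit 2, enqueue [5]
Visit 5, enqueue [3, 6]
Visit 3, enqueue []
Visit 6, enqueue [0, 1]
Visit 0, enqueue [4]
Visit 1, enqueue []
Visit 4, enqueue []

BFS order: [2, 5, 3, 6, 0, 1, 4]


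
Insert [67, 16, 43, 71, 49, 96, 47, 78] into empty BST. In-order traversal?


Insert 67: root
Insert 16: L from 67
Insert 43: L from 67 -> R from 16
Insert 71: R from 67
Insert 49: L from 67 -> R from 16 -> R from 43
Insert 96: R from 67 -> R from 71
Insert 47: L from 67 -> R from 16 -> R from 43 -> L from 49
Insert 78: R from 67 -> R from 71 -> L from 96

In-order: [16, 43, 47, 49, 67, 71, 78, 96]


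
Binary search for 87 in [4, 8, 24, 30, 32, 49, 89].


Step 1: lo=0, hi=6, mid=3, val=30
Step 2: lo=4, hi=6, mid=5, val=49
Step 3: lo=6, hi=6, mid=6, val=89

Not found


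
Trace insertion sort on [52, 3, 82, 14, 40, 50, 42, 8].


Initial: [52, 3, 82, 14, 40, 50, 42, 8]
Insert 3: [3, 52, 82, 14, 40, 50, 42, 8]
Insert 82: [3, 52, 82, 14, 40, 50, 42, 8]
Insert 14: [3, 14, 52, 82, 40, 50, 42, 8]
Insert 40: [3, 14, 40, 52, 82, 50, 42, 8]
Insert 50: [3, 14, 40, 50, 52, 82, 42, 8]
Insert 42: [3, 14, 40, 42, 50, 52, 82, 8]
Insert 8: [3, 8, 14, 40, 42, 50, 52, 82]

Sorted: [3, 8, 14, 40, 42, 50, 52, 82]


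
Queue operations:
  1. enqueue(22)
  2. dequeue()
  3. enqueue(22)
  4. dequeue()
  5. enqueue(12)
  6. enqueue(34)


enqueue(22) -> [22]
dequeue()->22, []
enqueue(22) -> [22]
dequeue()->22, []
enqueue(12) -> [12]
enqueue(34) -> [12, 34]

Final queue: [12, 34]


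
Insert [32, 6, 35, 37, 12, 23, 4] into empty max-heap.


Insert 32: [32]
Insert 6: [32, 6]
Insert 35: [35, 6, 32]
Insert 37: [37, 35, 32, 6]
Insert 12: [37, 35, 32, 6, 12]
Insert 23: [37, 35, 32, 6, 12, 23]
Insert 4: [37, 35, 32, 6, 12, 23, 4]

Final heap: [37, 35, 32, 6, 12, 23, 4]


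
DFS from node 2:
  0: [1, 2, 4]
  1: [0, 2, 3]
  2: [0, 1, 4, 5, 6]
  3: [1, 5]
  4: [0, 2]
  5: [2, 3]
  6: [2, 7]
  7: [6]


Visit 2, push [6, 5, 4, 1, 0]
Visit 0, push [4, 1]
Visit 1, push [3]
Visit 3, push [5]
Visit 5, push []
Visit 4, push []
Visit 6, push [7]
Visit 7, push []

DFS order: [2, 0, 1, 3, 5, 4, 6, 7]


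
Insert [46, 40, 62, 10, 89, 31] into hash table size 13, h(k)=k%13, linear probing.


Insert 46: h=7 -> slot 7
Insert 40: h=1 -> slot 1
Insert 62: h=10 -> slot 10
Insert 10: h=10, 1 probes -> slot 11
Insert 89: h=11, 1 probes -> slot 12
Insert 31: h=5 -> slot 5

Table: [None, 40, None, None, None, 31, None, 46, None, None, 62, 10, 89]


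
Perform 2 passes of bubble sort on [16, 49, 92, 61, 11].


Initial: [16, 49, 92, 61, 11]
Pass 1: [16, 49, 61, 11, 92] (2 swaps)
Pass 2: [16, 49, 11, 61, 92] (1 swaps)

After 2 passes: [16, 49, 11, 61, 92]


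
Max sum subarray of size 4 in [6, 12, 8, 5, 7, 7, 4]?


[0:4]: 31
[1:5]: 32
[2:6]: 27
[3:7]: 23

Max: 32 at [1:5]


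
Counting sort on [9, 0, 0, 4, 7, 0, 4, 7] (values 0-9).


Input: [9, 0, 0, 4, 7, 0, 4, 7]
Counts: [3, 0, 0, 0, 2, 0, 0, 2, 0, 1]

Sorted: [0, 0, 0, 4, 4, 7, 7, 9]


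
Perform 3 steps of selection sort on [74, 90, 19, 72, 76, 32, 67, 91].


Initial: [74, 90, 19, 72, 76, 32, 67, 91]
Step 1: min=19 at 2
  Swap: [19, 90, 74, 72, 76, 32, 67, 91]
Step 2: min=32 at 5
  Swap: [19, 32, 74, 72, 76, 90, 67, 91]
Step 3: min=67 at 6
  Swap: [19, 32, 67, 72, 76, 90, 74, 91]

After 3 steps: [19, 32, 67, 72, 76, 90, 74, 91]


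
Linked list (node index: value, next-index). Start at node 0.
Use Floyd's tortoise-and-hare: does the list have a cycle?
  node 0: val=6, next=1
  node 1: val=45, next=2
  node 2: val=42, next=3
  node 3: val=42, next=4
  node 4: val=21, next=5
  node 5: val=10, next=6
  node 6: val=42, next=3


Floyd's tortoise (slow, +1) and hare (fast, +2):
  init: slow=0, fast=0
  step 1: slow=1, fast=2
  step 2: slow=2, fast=4
  step 3: slow=3, fast=6
  step 4: slow=4, fast=4
  slow == fast at node 4: cycle detected

Cycle: yes


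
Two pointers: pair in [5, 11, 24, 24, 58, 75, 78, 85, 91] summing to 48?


lo=0(5)+hi=8(91)=96
lo=0(5)+hi=7(85)=90
lo=0(5)+hi=6(78)=83
lo=0(5)+hi=5(75)=80
lo=0(5)+hi=4(58)=63
lo=0(5)+hi=3(24)=29
lo=1(11)+hi=3(24)=35
lo=2(24)+hi=3(24)=48

Yes: 24+24=48


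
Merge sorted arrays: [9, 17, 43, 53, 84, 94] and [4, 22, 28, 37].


Take 4 from B
Take 9 from A
Take 17 from A
Take 22 from B
Take 28 from B
Take 37 from B

Merged: [4, 9, 17, 22, 28, 37, 43, 53, 84, 94]


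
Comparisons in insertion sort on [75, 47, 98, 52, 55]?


Algorithm: insertion sort
Input: [75, 47, 98, 52, 55]
Sorted: [47, 52, 55, 75, 98]

8


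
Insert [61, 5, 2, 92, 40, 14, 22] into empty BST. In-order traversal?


Insert 61: root
Insert 5: L from 61
Insert 2: L from 61 -> L from 5
Insert 92: R from 61
Insert 40: L from 61 -> R from 5
Insert 14: L from 61 -> R from 5 -> L from 40
Insert 22: L from 61 -> R from 5 -> L from 40 -> R from 14

In-order: [2, 5, 14, 22, 40, 61, 92]


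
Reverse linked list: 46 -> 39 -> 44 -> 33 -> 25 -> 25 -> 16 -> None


Step 1: curr=46, set curr.next=prev(None) | reversed so far: 46
Step 2: curr=39, set curr.next=prev(46) | reversed so far: 39 -> 46
Step 3: curr=44, set curr.next=prev(39) | reversed so far: 44 -> 39 -> 46
Step 4: curr=33, set curr.next=prev(44) | reversed so far: 33 -> 44 -> 39 -> 46
Step 5: curr=25, set curr.next=prev(33) | reversed so far: 25 -> 33 -> 44 -> 39 -> 46
Step 6: curr=25, set curr.next=prev(25) | reversed so far: 25 -> 25 -> 33 -> 44 -> 39 -> 46
Step 7: curr=16, set curr.next=prev(25) | reversed so far: 16 -> 25 -> 25 -> 33 -> 44 -> 39 -> 46

16 -> 25 -> 25 -> 33 -> 44 -> 39 -> 46 -> None


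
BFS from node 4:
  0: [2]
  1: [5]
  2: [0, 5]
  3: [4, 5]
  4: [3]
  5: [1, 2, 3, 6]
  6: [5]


Visit 4, enqueue [3]
Visit 3, enqueue [5]
Visit 5, enqueue [1, 2, 6]
Visit 1, enqueue []
Visit 2, enqueue [0]
Visit 6, enqueue []
Visit 0, enqueue []

BFS order: [4, 3, 5, 1, 2, 6, 0]


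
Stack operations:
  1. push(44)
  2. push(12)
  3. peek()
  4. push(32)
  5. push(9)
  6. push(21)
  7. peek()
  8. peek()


push(44) -> [44]
push(12) -> [44, 12]
peek()->12
push(32) -> [44, 12, 32]
push(9) -> [44, 12, 32, 9]
push(21) -> [44, 12, 32, 9, 21]
peek()->21
peek()->21

Final stack: [44, 12, 32, 9, 21]


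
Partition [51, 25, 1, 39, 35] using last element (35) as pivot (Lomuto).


Pivot: 35
  25 <= 35: swap -> [25, 51, 1, 39, 35]
  1 <= 35: swap -> [25, 1, 51, 39, 35]
Place pivot at 2: [25, 1, 35, 39, 51]

Partitioned: [25, 1, 35, 39, 51]


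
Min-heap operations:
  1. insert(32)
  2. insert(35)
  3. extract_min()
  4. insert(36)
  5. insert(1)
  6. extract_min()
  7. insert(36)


insert(32) -> [32]
insert(35) -> [32, 35]
extract_min()->32, [35]
insert(36) -> [35, 36]
insert(1) -> [1, 36, 35]
extract_min()->1, [35, 36]
insert(36) -> [35, 36, 36]

Final heap: [35, 36, 36]


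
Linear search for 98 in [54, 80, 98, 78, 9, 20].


i=0: 54!=98
i=1: 80!=98
i=2: 98==98 found!

Found at 2, 3 comps


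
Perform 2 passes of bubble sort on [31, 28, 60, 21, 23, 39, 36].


Initial: [31, 28, 60, 21, 23, 39, 36]
Pass 1: [28, 31, 21, 23, 39, 36, 60] (5 swaps)
Pass 2: [28, 21, 23, 31, 36, 39, 60] (3 swaps)

After 2 passes: [28, 21, 23, 31, 36, 39, 60]


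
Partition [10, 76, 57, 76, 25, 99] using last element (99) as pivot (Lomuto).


Pivot: 99
  10 <= 99: advance i (no swap)
  76 <= 99: advance i (no swap)
  57 <= 99: advance i (no swap)
  76 <= 99: advance i (no swap)
  25 <= 99: advance i (no swap)
Place pivot at 5: [10, 76, 57, 76, 25, 99]

Partitioned: [10, 76, 57, 76, 25, 99]


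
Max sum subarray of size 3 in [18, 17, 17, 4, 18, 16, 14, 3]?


[0:3]: 52
[1:4]: 38
[2:5]: 39
[3:6]: 38
[4:7]: 48
[5:8]: 33

Max: 52 at [0:3]


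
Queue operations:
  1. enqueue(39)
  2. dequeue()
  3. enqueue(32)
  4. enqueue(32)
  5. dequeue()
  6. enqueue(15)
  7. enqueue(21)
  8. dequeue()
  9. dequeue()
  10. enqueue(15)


enqueue(39) -> [39]
dequeue()->39, []
enqueue(32) -> [32]
enqueue(32) -> [32, 32]
dequeue()->32, [32]
enqueue(15) -> [32, 15]
enqueue(21) -> [32, 15, 21]
dequeue()->32, [15, 21]
dequeue()->15, [21]
enqueue(15) -> [21, 15]

Final queue: [21, 15]


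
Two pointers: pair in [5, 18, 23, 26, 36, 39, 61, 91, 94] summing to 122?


lo=0(5)+hi=8(94)=99
lo=1(18)+hi=8(94)=112
lo=2(23)+hi=8(94)=117
lo=3(26)+hi=8(94)=120
lo=4(36)+hi=8(94)=130
lo=4(36)+hi=7(91)=127
lo=4(36)+hi=6(61)=97
lo=5(39)+hi=6(61)=100

No pair found
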